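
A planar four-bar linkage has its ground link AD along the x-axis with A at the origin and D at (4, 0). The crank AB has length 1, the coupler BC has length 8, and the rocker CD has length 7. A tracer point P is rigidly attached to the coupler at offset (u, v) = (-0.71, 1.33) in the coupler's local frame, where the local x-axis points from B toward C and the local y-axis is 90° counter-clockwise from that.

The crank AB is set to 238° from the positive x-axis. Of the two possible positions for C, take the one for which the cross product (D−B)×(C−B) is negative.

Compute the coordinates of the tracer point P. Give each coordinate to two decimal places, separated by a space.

0.03 0.55

A=(0,0), D=(4.00,0)
B = A + 1.00·(cos238°, sin238°) = (-0.5299, -0.8480)
|BD| = 4.6086
circle(B,8.00) ∩ circle(D,7.00): a=3.9317, h=6.9672
  candidates: C₊=(2.0526,6.7237) cross=32.109; C₋=(4.6167,-6.9728) cross=-32.109
  mode - wants cross < 0 → take C=(4.6167,-6.9728) (cross=-32.109)
ex = (C−B)/|BC| = (0.6433,-0.7656); ey = (0.7656,0.6433)
P = B + -0.71·ex + 1.33·ey = (0.0316,0.5511)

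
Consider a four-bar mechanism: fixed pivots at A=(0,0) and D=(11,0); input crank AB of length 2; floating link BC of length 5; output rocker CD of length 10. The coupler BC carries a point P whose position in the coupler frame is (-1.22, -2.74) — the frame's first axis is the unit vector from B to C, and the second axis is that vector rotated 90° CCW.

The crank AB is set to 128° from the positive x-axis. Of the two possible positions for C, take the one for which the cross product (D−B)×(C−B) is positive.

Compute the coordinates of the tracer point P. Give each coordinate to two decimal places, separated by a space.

A=(0,0), D=(11.00,0)
B = A + 2.00·(cos128°, sin128°) = (-1.2313, 1.5760)
|BD| = 12.3324
circle(B,5.00) ∩ circle(D,10.00): a=3.1255, h=3.9028
  candidates: C₊=(2.3673,5.0474) cross=48.131; C₋=(1.3698,-2.6942) cross=-48.131
  mode + wants cross > 0 → take C=(2.3673,5.0474) (cross=48.131)
ex = (C−B)/|BC| = (0.7197,0.6943); ey = (-0.6943,0.7197)
P = B + -1.22·ex + -2.74·ey = (-0.2071,-1.2430)

-0.21 -1.24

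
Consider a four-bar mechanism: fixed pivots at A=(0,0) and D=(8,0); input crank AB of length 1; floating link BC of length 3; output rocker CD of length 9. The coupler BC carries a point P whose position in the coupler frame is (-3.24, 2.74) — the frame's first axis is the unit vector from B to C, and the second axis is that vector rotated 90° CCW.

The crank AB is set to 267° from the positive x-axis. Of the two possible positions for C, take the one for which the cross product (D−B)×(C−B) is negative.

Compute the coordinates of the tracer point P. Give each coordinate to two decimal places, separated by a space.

A=(0,0), D=(8.00,0)
B = A + 1.00·(cos267°, sin267°) = (-0.0523, -0.9986)
|BD| = 8.1140
circle(B,3.00) ∩ circle(D,9.00): a=-0.3798, h=2.9759
  candidates: C₊=(-0.7955,1.9079) cross=24.146; C₋=(-0.0629,-3.9986) cross=-24.146
  mode - wants cross < 0 → take C=(-0.0629,-3.9986) (cross=-24.146)
ex = (C−B)/|BC| = (-0.0035,-1.0000); ey = (1.0000,-0.0035)
P = B + -3.24·ex + 2.74·ey = (2.6991,2.2317)

2.70 2.23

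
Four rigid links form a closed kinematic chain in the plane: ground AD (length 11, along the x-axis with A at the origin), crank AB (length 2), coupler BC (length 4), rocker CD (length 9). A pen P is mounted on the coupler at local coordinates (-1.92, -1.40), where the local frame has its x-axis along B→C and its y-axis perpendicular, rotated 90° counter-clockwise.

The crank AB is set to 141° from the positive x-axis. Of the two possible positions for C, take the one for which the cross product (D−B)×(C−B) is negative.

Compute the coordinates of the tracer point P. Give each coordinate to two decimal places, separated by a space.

A=(0,0), D=(11.00,0)
B = A + 2.00·(cos141°, sin141°) = (-1.5543, 1.2586)
|BD| = 12.6172
circle(B,4.00) ∩ circle(D,9.00): a=3.7328, h=1.4375
  candidates: C₊=(2.3033,2.3166) cross=18.137; C₋=(2.0165,-0.5441) cross=-18.137
  mode - wants cross < 0 → take C=(2.0165,-0.5441) (cross=-18.137)
ex = (C−B)/|BC| = (0.8927,-0.4507); ey = (0.4507,0.8927)
P = B + -1.92·ex + -1.40·ey = (-3.8992,0.8742)

-3.90 0.87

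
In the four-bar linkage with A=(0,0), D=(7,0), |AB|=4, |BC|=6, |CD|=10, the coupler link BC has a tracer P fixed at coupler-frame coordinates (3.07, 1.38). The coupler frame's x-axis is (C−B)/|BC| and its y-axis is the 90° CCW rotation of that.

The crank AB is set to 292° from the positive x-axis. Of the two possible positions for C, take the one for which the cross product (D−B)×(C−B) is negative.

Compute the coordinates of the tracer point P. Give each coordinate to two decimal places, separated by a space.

3.82 -6.14

A=(0,0), D=(7.00,0)
B = A + 4.00·(cos292°, sin292°) = (1.4984, -3.7087)
|BD| = 6.6349
circle(B,6.00) ∩ circle(D,10.00): a=-1.5055, h=5.8080
  candidates: C₊=(-2.9965,0.2657) cross=38.536; C₋=(3.4966,-9.3662) cross=-38.536
  mode - wants cross < 0 → take C=(3.4966,-9.3662) (cross=-38.536)
ex = (C−B)/|BC| = (0.3330,-0.9429); ey = (0.9429,0.3330)
P = B + 3.07·ex + 1.38·ey = (3.8221,-6.1439)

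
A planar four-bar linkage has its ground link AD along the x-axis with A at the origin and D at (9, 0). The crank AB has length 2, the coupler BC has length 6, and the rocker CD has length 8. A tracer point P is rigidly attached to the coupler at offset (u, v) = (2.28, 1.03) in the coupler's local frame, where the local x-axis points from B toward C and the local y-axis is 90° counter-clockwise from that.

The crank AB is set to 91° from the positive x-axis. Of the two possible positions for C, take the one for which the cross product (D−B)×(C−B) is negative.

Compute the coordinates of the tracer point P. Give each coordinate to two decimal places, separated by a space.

1.67 0.17

A=(0,0), D=(9.00,0)
B = A + 2.00·(cos91°, sin91°) = (-0.0349, 1.9997)
|BD| = 9.2536
circle(B,6.00) ∩ circle(D,8.00): a=3.1138, h=5.1287
  candidates: C₊=(4.1137,6.3343) cross=47.459; C₋=(1.8970,-3.6808) cross=-47.459
  mode - wants cross < 0 → take C=(1.8970,-3.6808) (cross=-47.459)
ex = (C−B)/|BC| = (0.3220,-0.9467); ey = (0.9467,0.3220)
P = B + 2.28·ex + 1.03·ey = (1.6744,0.1728)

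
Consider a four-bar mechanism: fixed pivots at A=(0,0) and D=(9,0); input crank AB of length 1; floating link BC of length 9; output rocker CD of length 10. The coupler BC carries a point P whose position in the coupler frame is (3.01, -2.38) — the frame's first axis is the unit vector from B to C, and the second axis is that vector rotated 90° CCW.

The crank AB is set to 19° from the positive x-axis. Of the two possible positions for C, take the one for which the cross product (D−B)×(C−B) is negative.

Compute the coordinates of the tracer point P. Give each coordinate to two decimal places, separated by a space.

A=(0,0), D=(9.00,0)
B = A + 1.00·(cos19°, sin19°) = (0.9455, 0.3256)
|BD| = 8.0611
circle(B,9.00) ∩ circle(D,10.00): a=2.8520, h=8.5362
  candidates: C₊=(4.1400,8.7396) cross=68.810; C₋=(3.4505,-8.3188) cross=-68.810
  mode - wants cross < 0 → take C=(3.4505,-8.3188) (cross=-68.810)
ex = (C−B)/|BC| = (0.2783,-0.9605); ey = (0.9605,0.2783)
P = B + 3.01·ex + -2.38·ey = (-0.5027,-3.2279)

-0.50 -3.23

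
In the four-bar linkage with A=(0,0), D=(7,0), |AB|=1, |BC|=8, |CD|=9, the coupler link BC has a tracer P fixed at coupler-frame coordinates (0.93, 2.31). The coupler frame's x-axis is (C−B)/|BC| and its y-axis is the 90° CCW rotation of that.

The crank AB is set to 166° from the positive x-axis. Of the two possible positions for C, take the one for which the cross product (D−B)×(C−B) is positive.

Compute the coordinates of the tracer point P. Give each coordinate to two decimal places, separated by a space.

-2.73 2.01

A=(0,0), D=(7.00,0)
B = A + 1.00·(cos166°, sin166°) = (-0.9703, 0.2419)
|BD| = 7.9740
circle(B,8.00) ∩ circle(D,9.00): a=2.9210, h=7.4477
  candidates: C₊=(2.1753,7.5975) cross=59.387; C₋=(1.7234,-7.2909) cross=-59.387
  mode + wants cross > 0 → take C=(2.1753,7.5975) (cross=59.387)
ex = (C−B)/|BC| = (0.3932,0.9195); ey = (-0.9195,0.3932)
P = B + 0.93·ex + 2.31·ey = (-2.7286,2.0053)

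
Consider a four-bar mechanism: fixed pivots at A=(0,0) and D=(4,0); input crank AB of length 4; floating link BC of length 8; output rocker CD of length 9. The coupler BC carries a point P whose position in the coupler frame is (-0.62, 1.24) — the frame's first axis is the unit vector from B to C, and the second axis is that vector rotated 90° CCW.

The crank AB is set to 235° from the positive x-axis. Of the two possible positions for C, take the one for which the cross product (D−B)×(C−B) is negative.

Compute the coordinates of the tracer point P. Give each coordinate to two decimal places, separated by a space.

-1.85 -1.96

A=(0,0), D=(4.00,0)
B = A + 4.00·(cos235°, sin235°) = (-2.2943, -3.2766)
|BD| = 7.0961
circle(B,8.00) ∩ circle(D,9.00): a=2.3502, h=7.6470
  candidates: C₊=(-3.7406,4.5916) cross=54.264; C₋=(3.3213,-8.9744) cross=-54.264
  mode - wants cross < 0 → take C=(3.3213,-8.9744) (cross=-54.264)
ex = (C−B)/|BC| = (0.7020,-0.7122); ey = (0.7122,0.7020)
P = B + -0.62·ex + 1.24·ey = (-1.8464,-1.9646)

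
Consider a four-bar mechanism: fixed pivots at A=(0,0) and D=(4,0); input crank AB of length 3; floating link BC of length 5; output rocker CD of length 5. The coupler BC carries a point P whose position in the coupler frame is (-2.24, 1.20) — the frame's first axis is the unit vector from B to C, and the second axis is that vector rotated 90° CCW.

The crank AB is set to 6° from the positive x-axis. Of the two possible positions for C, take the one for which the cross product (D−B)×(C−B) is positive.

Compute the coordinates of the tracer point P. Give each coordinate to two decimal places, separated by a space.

A=(0,0), D=(4.00,0)
B = A + 3.00·(cos6°, sin6°) = (2.9836, 0.3136)
|BD| = 1.0637
circle(B,5.00) ∩ circle(D,5.00): a=0.5319, h=4.9716
  candidates: C₊=(4.9574,4.9075) cross=5.288; C₋=(2.0261,-4.5939) cross=-5.288
  mode + wants cross > 0 → take C=(4.9574,4.9075) (cross=5.288)
ex = (C−B)/|BC| = (0.3948,0.9188); ey = (-0.9188,0.3948)
P = B + -2.24·ex + 1.20·ey = (0.9967,-1.2707)

1.00 -1.27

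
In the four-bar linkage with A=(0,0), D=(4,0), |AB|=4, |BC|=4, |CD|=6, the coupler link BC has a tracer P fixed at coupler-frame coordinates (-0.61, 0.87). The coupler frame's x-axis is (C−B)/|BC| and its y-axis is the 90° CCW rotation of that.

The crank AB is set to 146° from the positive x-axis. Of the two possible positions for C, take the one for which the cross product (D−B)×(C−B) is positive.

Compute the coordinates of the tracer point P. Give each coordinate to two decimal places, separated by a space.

A=(0,0), D=(4.00,0)
B = A + 4.00·(cos146°, sin146°) = (-3.3162, 2.2368)
|BD| = 7.6504
circle(B,4.00) ∩ circle(D,6.00): a=2.5181, h=3.1079
  candidates: C₊=(0.0006,4.4727) cross=23.777; C₋=(-1.8167,-1.4716) cross=-23.777
  mode + wants cross > 0 → take C=(0.0006,4.4727) (cross=23.777)
ex = (C−B)/|BC| = (0.8292,0.5590); ey = (-0.5590,0.8292)
P = B + -0.61·ex + 0.87·ey = (-4.3083,2.6172)

-4.31 2.62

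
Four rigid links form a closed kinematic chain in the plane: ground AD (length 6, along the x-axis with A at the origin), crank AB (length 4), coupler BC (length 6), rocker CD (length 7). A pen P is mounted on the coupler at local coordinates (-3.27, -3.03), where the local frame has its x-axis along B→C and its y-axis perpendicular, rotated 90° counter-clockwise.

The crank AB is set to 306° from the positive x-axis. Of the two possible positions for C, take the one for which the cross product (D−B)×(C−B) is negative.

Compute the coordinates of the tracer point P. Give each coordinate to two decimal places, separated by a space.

A=(0,0), D=(6.00,0)
B = A + 4.00·(cos306°, sin306°) = (2.3511, -3.2361)
|BD| = 4.8771
circle(B,6.00) ∩ circle(D,7.00): a=1.1058, h=5.8972
  candidates: C₊=(-0.7345,1.9097) cross=28.761; C₋=(7.0914,-6.9144) cross=-28.761
  mode - wants cross < 0 → take C=(7.0914,-6.9144) (cross=-28.761)
ex = (C−B)/|BC| = (0.7900,-0.6131); ey = (0.6131,0.7900)
P = B + -3.27·ex + -3.03·ey = (-2.0898,-3.6252)

-2.09 -3.63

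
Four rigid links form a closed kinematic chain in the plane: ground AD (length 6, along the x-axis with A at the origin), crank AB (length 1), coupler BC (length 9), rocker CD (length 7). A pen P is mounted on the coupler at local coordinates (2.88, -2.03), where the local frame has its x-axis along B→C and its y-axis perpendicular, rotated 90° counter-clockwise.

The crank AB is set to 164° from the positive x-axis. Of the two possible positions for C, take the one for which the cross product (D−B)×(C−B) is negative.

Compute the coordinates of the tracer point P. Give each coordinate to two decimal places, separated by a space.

-0.81 -3.24

A=(0,0), D=(6.00,0)
B = A + 1.00·(cos164°, sin164°) = (-0.9613, 0.2756)
|BD| = 6.9667
circle(B,9.00) ∩ circle(D,7.00): a=5.7800, h=6.8987
  candidates: C₊=(5.0872,6.9402) cross=48.061; C₋=(4.5413,-6.8463) cross=-48.061
  mode - wants cross < 0 → take C=(4.5413,-6.8463) (cross=-48.061)
ex = (C−B)/|BC| = (0.6114,-0.7913); ey = (0.7913,0.6114)
P = B + 2.88·ex + -2.03·ey = (-0.8069,-3.2445)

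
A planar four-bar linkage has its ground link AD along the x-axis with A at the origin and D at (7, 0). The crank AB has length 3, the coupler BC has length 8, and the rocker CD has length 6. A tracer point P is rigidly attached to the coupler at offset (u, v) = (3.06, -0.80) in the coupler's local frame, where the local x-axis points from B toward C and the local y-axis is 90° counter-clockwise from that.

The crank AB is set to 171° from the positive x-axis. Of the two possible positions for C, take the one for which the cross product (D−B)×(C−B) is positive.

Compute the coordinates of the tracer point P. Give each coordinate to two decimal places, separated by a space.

A=(0,0), D=(7.00,0)
B = A + 3.00·(cos171°, sin171°) = (-2.9631, 0.4693)
|BD| = 9.9741
circle(B,8.00) ∩ circle(D,6.00): a=6.3907, h=4.8124
  candidates: C₊=(3.6470,4.9757) cross=47.999; C₋=(3.1941,-4.6385) cross=-47.999
  mode + wants cross > 0 → take C=(3.6470,4.9757) (cross=47.999)
ex = (C−B)/|BC| = (0.8263,0.5633); ey = (-0.5633,0.8263)
P = B + 3.06·ex + -0.80·ey = (0.0159,1.5320)

0.02 1.53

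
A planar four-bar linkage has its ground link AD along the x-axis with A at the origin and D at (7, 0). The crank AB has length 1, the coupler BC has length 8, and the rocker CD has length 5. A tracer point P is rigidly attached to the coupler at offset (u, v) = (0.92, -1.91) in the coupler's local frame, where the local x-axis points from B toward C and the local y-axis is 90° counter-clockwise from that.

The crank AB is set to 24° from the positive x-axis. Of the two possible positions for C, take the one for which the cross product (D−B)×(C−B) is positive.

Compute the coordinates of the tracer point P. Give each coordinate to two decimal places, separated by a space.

2.76 -0.64

A=(0,0), D=(7.00,0)
B = A + 1.00·(cos24°, sin24°) = (0.9135, 0.4067)
|BD| = 6.1000
circle(B,8.00) ∩ circle(D,5.00): a=6.2467, h=4.9978
  candidates: C₊=(7.4796,4.9769) cross=30.487; C₋=(6.8131,-4.9965) cross=-30.487
  mode + wants cross > 0 → take C=(7.4796,4.9769) (cross=30.487)
ex = (C−B)/|BC| = (0.8208,0.5713); ey = (-0.5713,0.8208)
P = B + 0.92·ex + -1.91·ey = (2.7598,-0.6353)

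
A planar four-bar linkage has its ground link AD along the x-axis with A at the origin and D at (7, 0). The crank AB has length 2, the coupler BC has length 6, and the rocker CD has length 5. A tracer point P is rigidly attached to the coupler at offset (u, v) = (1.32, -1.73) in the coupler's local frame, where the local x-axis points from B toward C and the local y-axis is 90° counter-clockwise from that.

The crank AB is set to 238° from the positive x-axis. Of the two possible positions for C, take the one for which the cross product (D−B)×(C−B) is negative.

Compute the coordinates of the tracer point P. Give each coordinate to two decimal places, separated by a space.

A=(0,0), D=(7.00,0)
B = A + 2.00·(cos238°, sin238°) = (-1.0598, -1.6961)
|BD| = 8.2364
circle(B,6.00) ∩ circle(D,5.00): a=4.7860, h=3.6187
  candidates: C₊=(2.8784,2.8306) cross=29.805; C₋=(4.3687,-4.2516) cross=-29.805
  mode - wants cross < 0 → take C=(4.3687,-4.2516) (cross=-29.805)
ex = (C−B)/|BC| = (0.9048,-0.4259); ey = (0.4259,0.9048)
P = B + 1.32·ex + -1.73·ey = (-0.6024,-3.8235)

-0.60 -3.82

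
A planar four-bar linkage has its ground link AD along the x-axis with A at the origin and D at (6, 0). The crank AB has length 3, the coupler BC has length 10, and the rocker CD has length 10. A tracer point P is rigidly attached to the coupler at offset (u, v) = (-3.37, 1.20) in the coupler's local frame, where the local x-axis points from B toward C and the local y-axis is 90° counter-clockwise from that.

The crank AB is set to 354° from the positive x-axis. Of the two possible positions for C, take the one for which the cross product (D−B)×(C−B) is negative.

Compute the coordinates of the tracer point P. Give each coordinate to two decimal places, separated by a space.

A=(0,0), D=(6.00,0)
B = A + 3.00·(cos354°, sin354°) = (2.9836, -0.3136)
|BD| = 3.0327
circle(B,10.00) ∩ circle(D,10.00): a=1.5163, h=9.8844
  candidates: C₊=(3.4697,9.6746) cross=29.976; C₋=(5.5138,-9.9882) cross=-29.976
  mode - wants cross < 0 → take C=(5.5138,-9.9882) (cross=-29.976)
ex = (C−B)/|BC| = (0.2530,-0.9675); ey = (0.9675,0.2530)
P = B + -3.37·ex + 1.20·ey = (3.2918,3.2504)

3.29 3.25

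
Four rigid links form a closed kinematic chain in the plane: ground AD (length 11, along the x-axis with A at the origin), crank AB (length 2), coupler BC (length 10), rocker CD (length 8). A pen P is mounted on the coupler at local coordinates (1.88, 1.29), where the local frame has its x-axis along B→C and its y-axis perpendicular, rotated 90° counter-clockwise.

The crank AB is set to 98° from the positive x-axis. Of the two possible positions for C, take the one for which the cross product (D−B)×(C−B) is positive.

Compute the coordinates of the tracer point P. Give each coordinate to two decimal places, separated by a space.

0.59 4.09

A=(0,0), D=(11.00,0)
B = A + 2.00·(cos98°, sin98°) = (-0.2783, 1.9805)
|BD| = 11.4509
circle(B,10.00) ∩ circle(D,8.00): a=7.2974, h=6.8373
  candidates: C₊=(8.0916,7.4526) cross=78.293; C₋=(5.7265,-6.0158) cross=-78.293
  mode + wants cross > 0 → take C=(8.0916,7.4526) (cross=78.293)
ex = (C−B)/|BC| = (0.8370,0.5472); ey = (-0.5472,0.8370)
P = B + 1.88·ex + 1.29·ey = (0.5893,4.0890)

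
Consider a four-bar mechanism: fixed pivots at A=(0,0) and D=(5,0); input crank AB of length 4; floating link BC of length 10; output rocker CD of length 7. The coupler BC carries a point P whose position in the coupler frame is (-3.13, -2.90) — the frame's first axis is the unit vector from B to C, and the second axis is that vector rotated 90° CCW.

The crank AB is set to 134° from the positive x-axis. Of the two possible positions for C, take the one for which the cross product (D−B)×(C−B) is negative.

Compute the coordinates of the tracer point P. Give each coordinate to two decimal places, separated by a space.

A=(0,0), D=(5.00,0)
B = A + 4.00·(cos134°, sin134°) = (-2.7786, 2.8774)
|BD| = 8.2938
circle(B,10.00) ∩ circle(D,7.00): a=7.2215, h=6.9174
  candidates: C₊=(6.3942,6.8598) cross=57.371; C₋=(1.5945,-6.1157) cross=-57.371
  mode - wants cross < 0 → take C=(1.5945,-6.1157) (cross=-57.371)
ex = (C−B)/|BC| = (0.4373,-0.8993); ey = (0.8993,0.4373)
P = B + -3.13·ex + -2.90·ey = (-6.7554,4.4240)

-6.76 4.42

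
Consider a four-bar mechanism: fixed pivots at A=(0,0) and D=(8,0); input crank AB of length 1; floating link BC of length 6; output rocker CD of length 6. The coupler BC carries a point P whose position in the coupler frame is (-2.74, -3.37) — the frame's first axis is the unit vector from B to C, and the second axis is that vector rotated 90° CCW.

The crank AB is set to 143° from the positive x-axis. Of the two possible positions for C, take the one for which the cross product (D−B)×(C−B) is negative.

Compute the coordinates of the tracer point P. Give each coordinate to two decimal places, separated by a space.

-5.13 0.28

A=(0,0), D=(8.00,0)
B = A + 1.00·(cos143°, sin143°) = (-0.7986, 0.6018)
|BD| = 8.8192
circle(B,6.00) ∩ circle(D,6.00): a=4.4096, h=4.0688
  candidates: C₊=(3.8783,4.3603) cross=35.884; C₋=(3.3230,-3.7584) cross=-35.884
  mode - wants cross < 0 → take C=(3.3230,-3.7584) (cross=-35.884)
ex = (C−B)/|BC| = (0.6869,-0.7267); ey = (0.7267,0.6869)
P = B + -2.74·ex + -3.37·ey = (-5.1299,0.2780)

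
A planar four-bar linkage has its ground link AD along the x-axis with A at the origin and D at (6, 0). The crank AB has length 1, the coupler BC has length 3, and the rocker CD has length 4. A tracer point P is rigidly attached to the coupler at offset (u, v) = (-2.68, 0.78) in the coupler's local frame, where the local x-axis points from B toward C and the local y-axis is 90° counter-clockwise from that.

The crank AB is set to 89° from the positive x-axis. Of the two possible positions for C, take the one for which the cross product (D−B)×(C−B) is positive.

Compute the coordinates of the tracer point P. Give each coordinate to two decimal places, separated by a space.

A=(0,0), D=(6.00,0)
B = A + 1.00·(cos89°, sin89°) = (0.0175, 0.9998)
|BD| = 6.0655
circle(B,3.00) ∩ circle(D,4.00): a=2.4557, h=1.7232
  candidates: C₊=(2.7236,2.2947) cross=10.452; C₋=(2.1555,-1.1046) cross=-10.452
  mode + wants cross > 0 → take C=(2.7236,2.2947) (cross=10.452)
ex = (C−B)/|BC| = (0.9021,0.4316); ey = (-0.4316,0.9021)
P = B + -2.68·ex + 0.78·ey = (-2.7367,0.5468)

-2.74 0.55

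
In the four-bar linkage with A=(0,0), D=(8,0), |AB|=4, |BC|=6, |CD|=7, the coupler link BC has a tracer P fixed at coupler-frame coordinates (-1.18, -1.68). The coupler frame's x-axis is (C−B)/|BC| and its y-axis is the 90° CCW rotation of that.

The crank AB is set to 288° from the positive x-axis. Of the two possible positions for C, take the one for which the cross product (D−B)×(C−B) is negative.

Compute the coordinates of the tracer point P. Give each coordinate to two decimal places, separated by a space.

A=(0,0), D=(8.00,0)
B = A + 4.00·(cos288°, sin288°) = (1.2361, -3.8042)
|BD| = 7.7603
circle(B,6.00) ∩ circle(D,7.00): a=3.0426, h=5.1713
  candidates: C₊=(1.3529,2.1946) cross=40.131; C₋=(6.4230,-6.8201) cross=-40.131
  mode - wants cross < 0 → take C=(6.4230,-6.8201) (cross=-40.131)
ex = (C−B)/|BC| = (0.8645,-0.5026); ey = (0.5026,0.8645)
P = B + -1.18·ex + -1.68·ey = (-0.6285,-4.6635)

-0.63 -4.66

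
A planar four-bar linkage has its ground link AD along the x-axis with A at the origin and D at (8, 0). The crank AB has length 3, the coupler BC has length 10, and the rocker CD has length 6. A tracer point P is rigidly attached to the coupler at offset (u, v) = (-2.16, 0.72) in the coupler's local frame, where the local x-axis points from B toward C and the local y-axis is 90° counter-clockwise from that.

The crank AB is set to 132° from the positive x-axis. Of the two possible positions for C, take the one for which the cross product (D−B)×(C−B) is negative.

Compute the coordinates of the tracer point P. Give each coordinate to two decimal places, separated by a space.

A=(0,0), D=(8.00,0)
B = A + 3.00·(cos132°, sin132°) = (-2.0074, 2.2294)
|BD| = 10.2527
circle(B,10.00) ∩ circle(D,6.00): a=8.2475, h=5.6550
  candidates: C₊=(7.2724,5.9557) cross=57.979; C₋=(4.8131,-5.0837) cross=-57.979
  mode - wants cross < 0 → take C=(4.8131,-5.0837) (cross=-57.979)
ex = (C−B)/|BC| = (0.6820,-0.7313); ey = (0.7313,0.6820)
P = B + -2.16·ex + 0.72·ey = (-2.9541,4.3001)

-2.95 4.30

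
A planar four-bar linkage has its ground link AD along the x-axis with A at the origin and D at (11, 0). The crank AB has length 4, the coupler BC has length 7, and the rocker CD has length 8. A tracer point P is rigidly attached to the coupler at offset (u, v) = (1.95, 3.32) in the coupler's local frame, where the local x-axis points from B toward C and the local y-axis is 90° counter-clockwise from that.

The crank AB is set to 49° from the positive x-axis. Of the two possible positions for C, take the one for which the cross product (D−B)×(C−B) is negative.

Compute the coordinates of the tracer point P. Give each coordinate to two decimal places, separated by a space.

A=(0,0), D=(11.00,0)
B = A + 4.00·(cos49°, sin49°) = (2.6242, 3.0188)
|BD| = 8.9032
circle(B,7.00) ∩ circle(D,8.00): a=3.6092, h=5.9978
  candidates: C₊=(8.0533,7.4375) cross=53.400; C₋=(3.9859,-3.8474) cross=-53.400
  mode - wants cross < 0 → take C=(3.9859,-3.8474) (cross=-53.400)
ex = (C−B)/|BC| = (0.1945,-0.9809); ey = (0.9809,0.1945)
P = B + 1.95·ex + 3.32·ey = (6.2601,1.7519)

6.26 1.75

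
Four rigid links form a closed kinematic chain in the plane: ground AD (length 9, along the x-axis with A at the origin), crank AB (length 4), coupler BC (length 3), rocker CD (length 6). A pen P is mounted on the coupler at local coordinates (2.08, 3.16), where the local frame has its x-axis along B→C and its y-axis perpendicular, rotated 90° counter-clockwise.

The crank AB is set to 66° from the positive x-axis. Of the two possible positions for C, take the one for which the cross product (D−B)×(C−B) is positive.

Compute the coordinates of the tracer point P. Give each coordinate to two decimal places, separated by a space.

3.24 7.08

A=(0,0), D=(9.00,0)
B = A + 4.00·(cos66°, sin66°) = (1.6269, 3.6542)
|BD| = 8.2289
circle(B,3.00) ∩ circle(D,6.00): a=2.4739, h=1.6970
  candidates: C₊=(4.5971,4.0761) cross=13.965; C₋=(3.0900,1.0351) cross=-13.965
  mode + wants cross > 0 → take C=(4.5971,4.0761) (cross=13.965)
ex = (C−B)/|BC| = (0.9901,0.1406); ey = (-0.1406,0.9901)
P = B + 2.08·ex + 3.16·ey = (3.2418,7.0753)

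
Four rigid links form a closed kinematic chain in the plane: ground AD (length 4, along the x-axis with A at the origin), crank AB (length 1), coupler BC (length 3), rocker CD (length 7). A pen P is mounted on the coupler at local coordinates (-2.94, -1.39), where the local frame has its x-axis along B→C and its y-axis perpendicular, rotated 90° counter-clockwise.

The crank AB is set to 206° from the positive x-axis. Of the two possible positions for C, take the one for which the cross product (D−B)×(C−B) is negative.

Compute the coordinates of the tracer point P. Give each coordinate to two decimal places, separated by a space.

-0.79 2.81

A=(0,0), D=(4.00,0)
B = A + 1.00·(cos206°, sin206°) = (-0.8988, -0.4384)
|BD| = 4.9184
circle(B,3.00) ∩ circle(D,7.00): a=-1.6072, h=2.5332
  candidates: C₊=(-2.7254,1.9415) cross=12.459; C₋=(-2.2738,-3.1047) cross=-12.459
  mode - wants cross < 0 → take C=(-2.2738,-3.1047) (cross=-12.459)
ex = (C−B)/|BC| = (-0.4583,-0.8888); ey = (0.8888,-0.4583)
P = B + -2.94·ex + -1.39·ey = (-0.7867,2.8117)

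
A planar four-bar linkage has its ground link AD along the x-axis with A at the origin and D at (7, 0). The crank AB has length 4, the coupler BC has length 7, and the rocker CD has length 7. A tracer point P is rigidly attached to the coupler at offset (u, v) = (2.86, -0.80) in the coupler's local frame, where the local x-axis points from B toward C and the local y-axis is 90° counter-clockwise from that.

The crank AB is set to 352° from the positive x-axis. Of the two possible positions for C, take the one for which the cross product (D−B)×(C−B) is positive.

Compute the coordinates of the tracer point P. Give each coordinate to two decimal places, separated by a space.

A=(0,0), D=(7.00,0)
B = A + 4.00·(cos352°, sin352°) = (3.9611, -0.5567)
|BD| = 3.0895
circle(B,7.00) ∩ circle(D,7.00): a=1.5447, h=6.8274
  candidates: C₊=(4.2503,6.4373) cross=21.093; C₋=(6.7108,-6.9940) cross=-21.093
  mode + wants cross > 0 → take C=(4.2503,6.4373) (cross=21.093)
ex = (C−B)/|BC| = (0.0413,0.9991); ey = (-0.9991,0.0413)
P = B + 2.86·ex + -0.80·ey = (4.8786,2.2678)

4.88 2.27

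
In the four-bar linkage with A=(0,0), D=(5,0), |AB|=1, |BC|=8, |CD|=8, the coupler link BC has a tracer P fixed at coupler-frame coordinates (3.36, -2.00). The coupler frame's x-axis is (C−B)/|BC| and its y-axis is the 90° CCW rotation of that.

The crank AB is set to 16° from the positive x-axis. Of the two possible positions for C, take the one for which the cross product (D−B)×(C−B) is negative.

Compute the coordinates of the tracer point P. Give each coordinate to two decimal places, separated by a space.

-0.38 -3.40

A=(0,0), D=(5.00,0)
B = A + 1.00·(cos16°, sin16°) = (0.9613, 0.2756)
|BD| = 4.0481
circle(B,8.00) ∩ circle(D,8.00): a=2.0241, h=7.7397
  candidates: C₊=(3.5076,7.8596) cross=31.331; C₋=(2.4536,-7.5839) cross=-31.331
  mode - wants cross < 0 → take C=(2.4536,-7.5839) (cross=-31.331)
ex = (C−B)/|BC| = (0.1865,-0.9824); ey = (0.9824,0.1865)
P = B + 3.36·ex + -2.00·ey = (-0.3768,-3.3985)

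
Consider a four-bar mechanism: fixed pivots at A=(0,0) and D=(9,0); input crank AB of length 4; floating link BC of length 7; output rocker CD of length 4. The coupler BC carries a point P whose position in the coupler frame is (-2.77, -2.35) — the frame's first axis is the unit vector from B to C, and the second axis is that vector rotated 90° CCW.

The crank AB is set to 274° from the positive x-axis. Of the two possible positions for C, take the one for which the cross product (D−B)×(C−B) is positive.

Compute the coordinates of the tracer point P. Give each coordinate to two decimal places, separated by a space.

0.05 -7.62

A=(0,0), D=(9.00,0)
B = A + 4.00·(cos274°, sin274°) = (0.2790, -3.9903)
|BD| = 9.5905
circle(B,7.00) ∩ circle(D,4.00): a=6.5157, h=2.5584
  candidates: C₊=(5.1395,1.0472) cross=24.537; C₋=(7.2685,-3.6058) cross=-24.537
  mode + wants cross > 0 → take C=(5.1395,1.0472) (cross=24.537)
ex = (C−B)/|BC| = (0.6944,0.7196); ey = (-0.7196,0.6944)
P = B + -2.77·ex + -2.35·ey = (0.0468,-7.6154)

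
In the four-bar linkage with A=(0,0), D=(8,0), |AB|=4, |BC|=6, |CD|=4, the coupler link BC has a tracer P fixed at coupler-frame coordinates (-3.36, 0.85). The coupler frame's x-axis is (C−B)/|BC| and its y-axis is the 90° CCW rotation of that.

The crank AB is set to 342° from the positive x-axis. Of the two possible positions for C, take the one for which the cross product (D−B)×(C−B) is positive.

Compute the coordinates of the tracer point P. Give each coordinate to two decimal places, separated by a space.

A=(0,0), D=(8.00,0)
B = A + 4.00·(cos342°, sin342°) = (3.8042, -1.2361)
|BD| = 4.3741
circle(B,6.00) ∩ circle(D,4.00): a=4.4732, h=3.9988
  candidates: C₊=(6.9651,3.8638) cross=17.491; C₋=(9.2252,-3.8078) cross=-17.491
  mode + wants cross > 0 → take C=(6.9651,3.8638) (cross=17.491)
ex = (C−B)/|BC| = (0.5268,0.8500); ey = (-0.8500,0.5268)
P = B + -3.36·ex + 0.85·ey = (1.3116,-3.6442)

1.31 -3.64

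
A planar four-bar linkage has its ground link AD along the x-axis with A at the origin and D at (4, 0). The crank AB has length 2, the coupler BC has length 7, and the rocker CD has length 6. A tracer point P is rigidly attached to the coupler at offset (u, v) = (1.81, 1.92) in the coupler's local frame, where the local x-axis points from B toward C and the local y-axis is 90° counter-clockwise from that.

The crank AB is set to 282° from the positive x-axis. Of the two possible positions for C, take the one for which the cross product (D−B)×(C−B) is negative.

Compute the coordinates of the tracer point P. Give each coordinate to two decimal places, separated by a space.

A=(0,0), D=(4.00,0)
B = A + 2.00·(cos282°, sin282°) = (0.4158, -1.9563)
|BD| = 4.0833
circle(B,7.00) ∩ circle(D,6.00): a=3.6335, h=5.9831
  candidates: C₊=(0.7387,5.0363) cross=24.431; C₋=(6.4717,-5.4673) cross=-24.431
  mode - wants cross < 0 → take C=(6.4717,-5.4673) (cross=-24.431)
ex = (C−B)/|BC| = (0.8651,-0.5016); ey = (0.5016,0.8651)
P = B + 1.81·ex + 1.92·ey = (2.9447,-1.2031)

2.94 -1.20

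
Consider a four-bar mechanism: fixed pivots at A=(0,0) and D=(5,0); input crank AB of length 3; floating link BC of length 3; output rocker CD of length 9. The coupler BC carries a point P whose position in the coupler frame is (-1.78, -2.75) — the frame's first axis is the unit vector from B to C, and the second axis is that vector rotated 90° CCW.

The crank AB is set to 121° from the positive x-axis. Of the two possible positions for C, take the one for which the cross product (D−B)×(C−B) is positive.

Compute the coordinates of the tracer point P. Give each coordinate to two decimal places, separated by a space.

1.49 1.34

A=(0,0), D=(5.00,0)
B = A + 3.00·(cos121°, sin121°) = (-1.5451, 2.5715)
|BD| = 7.0322
circle(B,3.00) ∩ circle(D,9.00): a=-1.6033, h=2.5357
  candidates: C₊=(-2.1101,5.5178) cross=17.831; C₋=(-3.9646,0.7977) cross=-17.831
  mode + wants cross > 0 → take C=(-2.1101,5.5178) (cross=17.831)
ex = (C−B)/|BC| = (-0.1883,0.9821); ey = (-0.9821,-0.1883)
P = B + -1.78·ex + -2.75·ey = (1.4909,1.3413)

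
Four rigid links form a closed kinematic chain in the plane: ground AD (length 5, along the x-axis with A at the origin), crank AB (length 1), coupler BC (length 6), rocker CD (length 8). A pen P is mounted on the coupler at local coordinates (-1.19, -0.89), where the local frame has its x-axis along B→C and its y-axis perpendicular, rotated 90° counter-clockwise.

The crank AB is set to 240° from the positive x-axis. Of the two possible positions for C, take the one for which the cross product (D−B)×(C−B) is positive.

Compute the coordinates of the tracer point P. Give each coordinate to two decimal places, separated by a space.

0.52 -1.95

A=(0,0), D=(5.00,0)
B = A + 1.00·(cos240°, sin240°) = (-0.5000, -0.8660)
|BD| = 5.5678
circle(B,6.00) ∩ circle(D,8.00): a=0.2694, h=5.9939
  candidates: C₊=(-1.1662,5.0969) cross=33.373; C₋=(0.6984,-6.7451) cross=-33.373
  mode + wants cross > 0 → take C=(-1.1662,5.0969) (cross=33.373)
ex = (C−B)/|BC| = (-0.1110,0.9938); ey = (-0.9938,-0.1110)
P = B + -1.19·ex + -0.89·ey = (0.5166,-1.9498)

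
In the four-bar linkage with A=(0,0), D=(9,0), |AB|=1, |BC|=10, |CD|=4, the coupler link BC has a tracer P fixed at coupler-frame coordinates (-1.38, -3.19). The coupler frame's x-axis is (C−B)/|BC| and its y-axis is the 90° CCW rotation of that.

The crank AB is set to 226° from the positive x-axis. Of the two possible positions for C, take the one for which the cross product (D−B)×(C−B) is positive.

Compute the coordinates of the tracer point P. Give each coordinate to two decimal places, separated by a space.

-0.44 -4.19

A=(0,0), D=(9.00,0)
B = A + 1.00·(cos226°, sin226°) = (-0.6947, -0.7193)
|BD| = 9.7213
circle(B,10.00) ∩ circle(D,4.00): a=9.1811, h=3.9633
  candidates: C₊=(8.1680,3.9125) cross=38.529; C₋=(8.7545,-3.9925) cross=-38.529
  mode + wants cross > 0 → take C=(8.1680,3.9125) (cross=38.529)
ex = (C−B)/|BC| = (0.8863,0.4632); ey = (-0.4632,0.8863)
P = B + -1.38·ex + -3.19·ey = (-0.4401,-4.1857)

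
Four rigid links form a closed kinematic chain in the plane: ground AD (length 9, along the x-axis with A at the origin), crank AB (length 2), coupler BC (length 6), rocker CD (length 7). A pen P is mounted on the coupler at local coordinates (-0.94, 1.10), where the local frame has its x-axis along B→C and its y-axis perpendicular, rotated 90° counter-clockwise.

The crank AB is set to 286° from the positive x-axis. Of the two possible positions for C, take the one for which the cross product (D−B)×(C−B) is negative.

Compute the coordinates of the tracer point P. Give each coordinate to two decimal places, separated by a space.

A=(0,0), D=(9.00,0)
B = A + 2.00·(cos286°, sin286°) = (0.5513, -1.9225)
|BD| = 8.6647
circle(B,6.00) ∩ circle(D,7.00): a=3.5822, h=4.8133
  candidates: C₊=(2.9762,3.5656) cross=41.706; C₋=(5.1121,-5.8210) cross=-41.706
  mode - wants cross < 0 → take C=(5.1121,-5.8210) (cross=-41.706)
ex = (C−B)/|BC| = (0.7601,-0.6498); ey = (0.6498,0.7601)
P = B + -0.94·ex + 1.10·ey = (0.5515,-0.4756)

0.55 -0.48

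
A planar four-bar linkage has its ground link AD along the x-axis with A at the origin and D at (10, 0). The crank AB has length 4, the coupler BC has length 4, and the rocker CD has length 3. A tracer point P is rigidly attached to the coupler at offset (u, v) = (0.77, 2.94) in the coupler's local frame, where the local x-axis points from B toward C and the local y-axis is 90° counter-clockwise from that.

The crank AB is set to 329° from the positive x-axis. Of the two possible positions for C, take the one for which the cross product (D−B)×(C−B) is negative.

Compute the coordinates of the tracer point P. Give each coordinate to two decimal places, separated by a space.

3.76 0.96

A=(0,0), D=(10.00,0)
B = A + 4.00·(cos329°, sin329°) = (3.4287, -2.0602)
|BD| = 6.8867
circle(B,4.00) ∩ circle(D,3.00): a=3.9516, h=0.6205
  candidates: C₊=(7.0137,-0.2859) cross=4.273; C₋=(7.3849,-1.4702) cross=-4.273
  mode - wants cross < 0 → take C=(7.3849,-1.4702) (cross=-4.273)
ex = (C−B)/|BC| = (0.9891,0.1475); ey = (-0.1475,0.9891)
P = B + 0.77·ex + 2.94·ey = (3.7566,0.9613)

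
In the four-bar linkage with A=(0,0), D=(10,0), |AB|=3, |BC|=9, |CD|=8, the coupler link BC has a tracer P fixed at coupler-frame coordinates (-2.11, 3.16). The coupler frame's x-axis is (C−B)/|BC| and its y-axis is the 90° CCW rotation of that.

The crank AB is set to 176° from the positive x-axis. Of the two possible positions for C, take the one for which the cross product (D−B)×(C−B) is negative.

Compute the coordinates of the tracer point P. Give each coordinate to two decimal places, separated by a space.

A=(0,0), D=(10.00,0)
B = A + 3.00·(cos176°, sin176°) = (-2.9927, 0.2093)
|BD| = 12.9944
circle(B,9.00) ∩ circle(D,8.00): a=7.1513, h=5.4643
  candidates: C₊=(4.2457,5.5577) cross=71.005; C₋=(4.0697,-5.3695) cross=-71.005
  mode - wants cross < 0 → take C=(4.0697,-5.3695) (cross=-71.005)
ex = (C−B)/|BC| = (0.7847,-0.6199); ey = (0.6199,0.7847)
P = B + -2.11·ex + 3.16·ey = (-2.6897,3.9969)

-2.69 4.00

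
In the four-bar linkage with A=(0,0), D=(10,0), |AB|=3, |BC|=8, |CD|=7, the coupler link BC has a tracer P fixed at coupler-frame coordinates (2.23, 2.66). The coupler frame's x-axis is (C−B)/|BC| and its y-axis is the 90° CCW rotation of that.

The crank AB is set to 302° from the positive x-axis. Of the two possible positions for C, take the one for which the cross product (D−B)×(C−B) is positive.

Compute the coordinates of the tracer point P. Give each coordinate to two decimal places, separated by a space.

A=(0,0), D=(10.00,0)
B = A + 3.00·(cos302°, sin302°) = (1.5898, -2.5441)
|BD| = 8.7866
circle(B,8.00) ∩ circle(D,7.00): a=5.2469, h=6.0391
  candidates: C₊=(4.8633,4.7554) cross=53.063; C₋=(8.3605,-6.8053) cross=-53.063
  mode + wants cross > 0 → take C=(4.8633,4.7554) (cross=53.063)
ex = (C−B)/|BC| = (0.4092,0.9124); ey = (-0.9124,0.4092)
P = B + 2.23·ex + 2.66·ey = (0.0751,0.5791)

0.08 0.58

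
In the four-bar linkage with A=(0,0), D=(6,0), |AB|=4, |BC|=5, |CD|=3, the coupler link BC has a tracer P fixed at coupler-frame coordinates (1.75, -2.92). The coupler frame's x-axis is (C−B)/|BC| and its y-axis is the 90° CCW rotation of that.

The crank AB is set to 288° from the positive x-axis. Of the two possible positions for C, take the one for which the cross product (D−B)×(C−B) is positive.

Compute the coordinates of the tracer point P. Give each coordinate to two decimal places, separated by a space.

4.60 -3.28

A=(0,0), D=(6.00,0)
B = A + 4.00·(cos288°, sin288°) = (1.2361, -3.8042)
|BD| = 6.0965
circle(B,5.00) ∩ circle(D,3.00): a=4.3605, h=2.4467
  candidates: C₊=(3.1167,0.8286) cross=14.916; C₋=(6.1702,-2.9952) cross=-14.916
  mode + wants cross > 0 → take C=(3.1167,0.8286) (cross=14.916)
ex = (C−B)/|BC| = (0.3761,0.9266); ey = (-0.9266,0.3761)
P = B + 1.75·ex + -2.92·ey = (4.5999,-3.2810)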